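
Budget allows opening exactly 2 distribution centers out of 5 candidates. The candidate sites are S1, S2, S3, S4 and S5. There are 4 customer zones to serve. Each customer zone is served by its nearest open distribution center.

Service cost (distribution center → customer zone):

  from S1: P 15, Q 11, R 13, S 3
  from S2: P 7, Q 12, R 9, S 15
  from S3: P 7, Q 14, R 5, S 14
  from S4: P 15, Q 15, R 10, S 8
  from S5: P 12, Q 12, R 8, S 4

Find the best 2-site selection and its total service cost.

With exactly 2 open, each customer zone uses its cheapest among the chosen.
{S1, S3}: P→S3 7, Q→S1 11, R→S3 5, S→S1 3. Service cost 26.
{S3, S5}: service cost 28
{S1, S2}: service cost 30
Among all 10 size-2 choices, {S1, S3} is lowest.

Choose S1 and S3; total service cost 26.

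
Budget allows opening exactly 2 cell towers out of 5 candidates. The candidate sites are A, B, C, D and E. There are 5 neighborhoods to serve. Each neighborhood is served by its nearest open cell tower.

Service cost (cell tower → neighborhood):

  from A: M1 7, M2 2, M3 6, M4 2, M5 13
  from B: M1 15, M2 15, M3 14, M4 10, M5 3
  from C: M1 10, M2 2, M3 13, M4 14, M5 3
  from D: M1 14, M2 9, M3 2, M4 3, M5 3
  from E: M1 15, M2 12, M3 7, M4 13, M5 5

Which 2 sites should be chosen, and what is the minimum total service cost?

With exactly 2 open, each neighborhood uses its cheapest among the chosen.
{A, D}: M1→A 7, M2→A 2, M3→D 2, M4→A 2, M5→D 3. Service cost 16.
{A, B}: service cost 20
{A, C}: service cost 20
Among all 10 size-2 choices, {A, D} is lowest.

Choose A and D; total service cost 16.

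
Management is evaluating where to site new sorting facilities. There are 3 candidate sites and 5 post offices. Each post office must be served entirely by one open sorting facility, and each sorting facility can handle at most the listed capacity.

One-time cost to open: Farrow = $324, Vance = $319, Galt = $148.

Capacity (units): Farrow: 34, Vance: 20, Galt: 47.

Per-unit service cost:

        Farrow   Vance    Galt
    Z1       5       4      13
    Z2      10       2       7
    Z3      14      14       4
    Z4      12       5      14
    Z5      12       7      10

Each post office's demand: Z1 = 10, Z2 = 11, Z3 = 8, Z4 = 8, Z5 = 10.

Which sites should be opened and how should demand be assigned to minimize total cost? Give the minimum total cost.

Minimum total cost: 599

Open {Galt}: Z1→Galt 13·10=130, Z2→Galt 7·11=77, Z3→Galt 4·8=32, Z4→Galt 14·8=112, Z5→Galt 10·10=100.
Loads: Galt carries 47/47. Service 451; fixed 148; total 599.
Next best feasible plan costs 756.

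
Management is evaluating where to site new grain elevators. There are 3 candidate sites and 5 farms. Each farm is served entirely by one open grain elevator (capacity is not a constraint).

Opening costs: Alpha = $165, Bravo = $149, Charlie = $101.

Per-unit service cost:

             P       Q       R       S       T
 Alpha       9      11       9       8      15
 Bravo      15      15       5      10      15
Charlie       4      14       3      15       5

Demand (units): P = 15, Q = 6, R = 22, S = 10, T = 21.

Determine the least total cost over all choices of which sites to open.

Minimum total cost: 566

For any fixed open set, each farm goes to its cheapest open site; total = fixed + service.
{Charlie}: P→Charlie 4·15=60, Q→Charlie 14·6=84, R→Charlie 3·22=66, S→Charlie 15·10=150, T→Charlie 5·21=105. Service 465; fixed 101; total 566.
{Alpha, Charlie}: P→Charlie 4·15=60, Q→Alpha 11·6=66, R→Charlie 3·22=66, S→Alpha 8·10=80, T→Charlie 5·21=105. Service 377; fixed 266; total 643.
{Bravo, Charlie}: P→Charlie 4·15=60, Q→Charlie 14·6=84, R→Charlie 3·22=66, S→Bravo 10·10=100, T→Charlie 5·21=105. Service 415; fixed 250; total 665.
{Alpha, Bravo, Charlie}: service 377 + fixed 415 = 792
(All 7 nonempty subsets were checked; Charlie only is lowest.)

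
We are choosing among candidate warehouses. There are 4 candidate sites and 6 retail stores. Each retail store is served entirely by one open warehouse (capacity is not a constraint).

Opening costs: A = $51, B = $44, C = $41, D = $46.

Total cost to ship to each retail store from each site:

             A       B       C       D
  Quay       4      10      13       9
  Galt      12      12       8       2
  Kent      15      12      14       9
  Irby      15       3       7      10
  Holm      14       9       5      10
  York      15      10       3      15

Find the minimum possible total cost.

Minimum total cost: 91

For any fixed open set, each retail store goes to its cheapest open site; total = fixed + service.
{C}: Quay→C 13, Galt→C 8, Kent→C 14, Irby→C 7, Holm→C 5, York→C 3. Service 50; fixed 41; total 91.
{B}: Quay→B 10, Galt→B 12, Kent→B 12, Irby→B 3, Holm→B 9, York→B 10. Service 56; fixed 44; total 100.
{D}: service 55 + fixed 46 = 101
{A, B, C, D}: service 26 + fixed 182 = 208
No other subset beats 91.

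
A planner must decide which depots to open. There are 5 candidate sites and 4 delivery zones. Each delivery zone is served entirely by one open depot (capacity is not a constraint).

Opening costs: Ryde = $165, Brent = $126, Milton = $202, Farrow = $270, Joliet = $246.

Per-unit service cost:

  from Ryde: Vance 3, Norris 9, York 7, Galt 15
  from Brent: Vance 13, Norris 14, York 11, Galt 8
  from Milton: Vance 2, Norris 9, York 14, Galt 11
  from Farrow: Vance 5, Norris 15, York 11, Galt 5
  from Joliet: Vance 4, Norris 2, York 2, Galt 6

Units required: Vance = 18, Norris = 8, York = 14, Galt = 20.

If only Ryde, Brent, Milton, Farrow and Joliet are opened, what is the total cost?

Total cost: 1189

Each delivery zone is assigned to its cheapest site among the open ones.
{Ryde, Brent, Milton, Farrow, Joliet}: Vance→Milton 2·18=36, Norris→Joliet 2·8=16, York→Joliet 2·14=28, Galt→Farrow 5·20=100. Service 180; fixed 1009; total 1189.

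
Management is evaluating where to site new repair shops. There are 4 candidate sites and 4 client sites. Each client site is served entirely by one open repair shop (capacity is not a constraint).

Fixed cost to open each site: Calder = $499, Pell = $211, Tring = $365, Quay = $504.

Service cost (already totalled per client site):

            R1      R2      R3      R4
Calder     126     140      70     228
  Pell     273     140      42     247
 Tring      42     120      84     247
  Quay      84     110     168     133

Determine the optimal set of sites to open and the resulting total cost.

For any fixed open set, each client site goes to its cheapest open site; total = fixed + service.
{Tring}: R1→Tring 42, R2→Tring 120, R3→Tring 84, R4→Tring 247. Service 493; fixed 365; total 858.
{Pell}: service 702 + fixed 211 = 913
{Quay}: R1→Quay 84, R2→Quay 110, R3→Quay 168, R4→Quay 133. Service 495; fixed 504; total 999.
{Calder, Pell, Tring, Quay}: service 327 + fixed 1579 = 1906
(All 15 nonempty subsets were checked; Tring only is lowest.)

Open Tring only; minimum total cost 858.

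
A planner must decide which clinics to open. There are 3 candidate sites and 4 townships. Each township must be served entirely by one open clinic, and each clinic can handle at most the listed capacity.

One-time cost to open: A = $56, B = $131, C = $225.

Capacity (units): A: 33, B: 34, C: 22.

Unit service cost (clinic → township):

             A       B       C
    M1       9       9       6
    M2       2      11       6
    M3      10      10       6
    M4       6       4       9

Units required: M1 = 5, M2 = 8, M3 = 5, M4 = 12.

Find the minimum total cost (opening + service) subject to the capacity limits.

Open {A}: M1→A 9·5=45, M2→A 2·8=16, M3→A 10·5=50, M4→A 6·12=72.
Loads: A carries 30/33. Service 183; fixed 56; total 239.
Next best feasible plan costs 346.

Minimum total cost: 239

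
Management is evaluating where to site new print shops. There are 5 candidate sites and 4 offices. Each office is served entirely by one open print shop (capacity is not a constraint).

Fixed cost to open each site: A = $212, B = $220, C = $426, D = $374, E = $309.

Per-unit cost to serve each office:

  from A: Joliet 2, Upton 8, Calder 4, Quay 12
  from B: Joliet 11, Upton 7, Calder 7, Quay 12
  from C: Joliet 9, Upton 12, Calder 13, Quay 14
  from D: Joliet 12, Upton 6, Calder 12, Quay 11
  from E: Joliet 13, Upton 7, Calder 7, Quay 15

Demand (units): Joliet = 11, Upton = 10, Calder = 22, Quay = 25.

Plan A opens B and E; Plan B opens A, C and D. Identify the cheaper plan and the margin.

Plan A is cheaper by 283.

Plan A: {B, E}: Joliet→B 11·11=121, Upton→B 7·10=70, Calder→B 7·22=154, Quay→B 12·25=300. Service 645; fixed 529; total 1174.
Plan B: {A, C, D}: Joliet→A 2·11=22, Upton→D 6·10=60, Calder→A 4·22=88, Quay→D 11·25=275. Service 445; fixed 1012; total 1457.
Difference: |1174 − 1457| = 283.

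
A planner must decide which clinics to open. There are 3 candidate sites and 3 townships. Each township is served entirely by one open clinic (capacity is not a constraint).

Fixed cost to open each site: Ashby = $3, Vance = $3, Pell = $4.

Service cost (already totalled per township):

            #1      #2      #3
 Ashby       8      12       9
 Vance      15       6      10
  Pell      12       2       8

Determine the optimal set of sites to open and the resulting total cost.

Open Ashby and Pell; minimum total cost 25.

For any fixed open set, each township goes to its cheapest open site; total = fixed + service.
{Ashby, Pell}: #1→Ashby 8, #2→Pell 2, #3→Pell 8. Service 18; fixed 7; total 25.
{Pell}: #1→Pell 12, #2→Pell 2, #3→Pell 8. Service 22; fixed 4; total 26.
{Ashby, Vance, Pell}: #1→Ashby 8, #2→Pell 2, #3→Pell 8. Service 18; fixed 10; total 28.
{Ashby}: #1→Ashby 8, #2→Ashby 12, #3→Ashby 9. Service 29; fixed 3; total 32.
No other subset beats 25.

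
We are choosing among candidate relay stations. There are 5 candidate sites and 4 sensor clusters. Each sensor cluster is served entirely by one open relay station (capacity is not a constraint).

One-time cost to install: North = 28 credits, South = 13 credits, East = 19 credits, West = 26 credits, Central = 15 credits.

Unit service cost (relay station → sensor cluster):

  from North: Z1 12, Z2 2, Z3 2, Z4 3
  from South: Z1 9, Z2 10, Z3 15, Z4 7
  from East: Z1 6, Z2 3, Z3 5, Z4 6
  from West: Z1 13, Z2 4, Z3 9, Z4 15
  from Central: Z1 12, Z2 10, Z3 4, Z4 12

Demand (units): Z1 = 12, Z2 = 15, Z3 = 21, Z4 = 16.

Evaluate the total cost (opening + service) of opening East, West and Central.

Total cost: 357

Each sensor cluster is assigned to its cheapest site among the open ones.
{East, West, Central}: Z1→East 6·12=72, Z2→East 3·15=45, Z3→Central 4·21=84, Z4→East 6·16=96. Service 297; fixed 60; total 357.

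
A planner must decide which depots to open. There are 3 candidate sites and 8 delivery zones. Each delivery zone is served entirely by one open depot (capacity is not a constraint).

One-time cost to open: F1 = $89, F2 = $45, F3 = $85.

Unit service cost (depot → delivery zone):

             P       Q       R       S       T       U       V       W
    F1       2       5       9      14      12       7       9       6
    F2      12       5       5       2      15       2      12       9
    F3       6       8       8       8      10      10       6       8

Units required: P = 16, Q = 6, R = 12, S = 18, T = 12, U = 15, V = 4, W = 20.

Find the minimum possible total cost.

Minimum total cost: 622

For any fixed open set, each delivery zone goes to its cheapest open site; total = fixed + service.
{F1, F2}: P→F1 2·16=32, Q→F1 5·6=30, R→F2 5·12=60, S→F2 2·18=36, T→F1 12·12=144, U→F2 2·15=30, V→F1 9·4=36, W→F1 6·20=120. Service 488; fixed 134; total 622.
{F1, F2, F3}: service 452 + fixed 219 = 671
{F2, F3}: service 556 + fixed 130 = 686
{F2}: service 756 + fixed 45 = 801
(All 7 nonempty subsets were checked; F1 and F2 is lowest.)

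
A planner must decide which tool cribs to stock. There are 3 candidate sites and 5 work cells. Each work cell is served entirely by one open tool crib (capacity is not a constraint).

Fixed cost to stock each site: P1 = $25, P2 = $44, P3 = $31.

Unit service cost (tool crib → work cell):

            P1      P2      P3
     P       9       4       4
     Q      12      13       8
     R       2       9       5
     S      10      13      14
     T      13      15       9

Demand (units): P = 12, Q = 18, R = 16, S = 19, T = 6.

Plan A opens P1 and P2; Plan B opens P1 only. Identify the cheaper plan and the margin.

Plan A is cheaper by 16.

Plan A: {P1, P2}: P→P2 4·12=48, Q→P1 12·18=216, R→P1 2·16=32, S→P1 10·19=190, T→P1 13·6=78. Service 564; fixed 69; total 633.
Plan B: {P1}: P→P1 9·12=108, Q→P1 12·18=216, R→P1 2·16=32, S→P1 10·19=190, T→P1 13·6=78. Service 624; fixed 25; total 649.
Difference: |633 − 649| = 16.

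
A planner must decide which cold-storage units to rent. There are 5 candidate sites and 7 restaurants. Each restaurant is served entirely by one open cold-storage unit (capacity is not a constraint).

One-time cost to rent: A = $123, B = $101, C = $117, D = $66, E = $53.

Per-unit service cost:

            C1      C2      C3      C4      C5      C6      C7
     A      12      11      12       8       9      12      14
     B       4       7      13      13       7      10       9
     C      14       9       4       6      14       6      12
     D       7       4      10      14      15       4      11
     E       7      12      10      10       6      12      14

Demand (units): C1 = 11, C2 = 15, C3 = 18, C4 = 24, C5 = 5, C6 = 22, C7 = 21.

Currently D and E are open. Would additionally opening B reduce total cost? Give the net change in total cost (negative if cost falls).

Current service cost with {D, E}: 906.
Adding B: each restaurant re-picks its cheapest; new service cost 831, saving 75.
Extra fixed cost: 101. Net change = 101 − 75 = 26.
(Totals: 1025 → 1051.)

No — net change +26 (cost rises by 26).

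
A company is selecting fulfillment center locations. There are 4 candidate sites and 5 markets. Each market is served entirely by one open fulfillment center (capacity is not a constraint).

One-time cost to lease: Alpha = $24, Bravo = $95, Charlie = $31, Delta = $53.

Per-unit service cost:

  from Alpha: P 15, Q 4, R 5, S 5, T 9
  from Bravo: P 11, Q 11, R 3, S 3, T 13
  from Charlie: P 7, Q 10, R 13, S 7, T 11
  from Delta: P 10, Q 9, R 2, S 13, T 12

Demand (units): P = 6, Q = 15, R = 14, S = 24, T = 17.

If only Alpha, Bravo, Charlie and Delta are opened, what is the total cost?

Total cost: 558

Each market is assigned to its cheapest site among the open ones.
{Alpha, Bravo, Charlie, Delta}: P→Charlie 7·6=42, Q→Alpha 4·15=60, R→Delta 2·14=28, S→Bravo 3·24=72, T→Alpha 9·17=153. Service 355; fixed 203; total 558.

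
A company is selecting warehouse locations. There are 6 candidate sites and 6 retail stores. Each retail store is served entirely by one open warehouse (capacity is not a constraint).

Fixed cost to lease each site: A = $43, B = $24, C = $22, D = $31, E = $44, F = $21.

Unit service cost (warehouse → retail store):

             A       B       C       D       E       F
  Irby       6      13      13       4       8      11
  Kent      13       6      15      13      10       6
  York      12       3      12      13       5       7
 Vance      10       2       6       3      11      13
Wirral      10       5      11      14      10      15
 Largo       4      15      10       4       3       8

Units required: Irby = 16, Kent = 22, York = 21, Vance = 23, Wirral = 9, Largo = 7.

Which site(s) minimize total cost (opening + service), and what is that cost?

Open B and D; minimum total cost 433.

For any fixed open set, each retail store goes to its cheapest open site; total = fixed + service.
{B, D}: Irby→D 4·16=64, Kent→B 6·22=132, York→B 3·21=63, Vance→B 2·23=46, Wirral→B 5·9=45, Largo→D 4·7=28. Service 378; fixed 55; total 433.
{B, D, F}: service 378 + fixed 76 = 454
{B, C, D}: Irby→D 4·16=64, Kent→B 6·22=132, York→B 3·21=63, Vance→B 2·23=46, Wirral→B 5·9=45, Largo→D 4·7=28. Service 378; fixed 77; total 455.
{A, B, C, D, E, F}: service 371 + fixed 185 = 556
No other subset beats 433.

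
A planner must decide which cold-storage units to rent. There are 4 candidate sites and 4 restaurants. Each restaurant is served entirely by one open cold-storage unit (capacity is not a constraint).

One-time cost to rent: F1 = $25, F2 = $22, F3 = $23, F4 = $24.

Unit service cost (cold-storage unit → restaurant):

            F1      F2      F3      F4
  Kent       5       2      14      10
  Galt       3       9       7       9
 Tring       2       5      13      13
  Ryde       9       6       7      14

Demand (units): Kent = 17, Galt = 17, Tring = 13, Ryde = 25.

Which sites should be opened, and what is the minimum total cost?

For any fixed open set, each restaurant goes to its cheapest open site; total = fixed + service.
{F1, F2}: Kent→F2 2·17=34, Galt→F1 3·17=51, Tring→F1 2·13=26, Ryde→F2 6·25=150. Service 261; fixed 47; total 308.
{F1, F2, F3}: Kent→F2 2·17=34, Galt→F1 3·17=51, Tring→F1 2·13=26, Ryde→F2 6·25=150. Service 261; fixed 70; total 331.
{F1, F2, F4}: Kent→F2 2·17=34, Galt→F1 3·17=51, Tring→F1 2·13=26, Ryde→F2 6·25=150. Service 261; fixed 71; total 332.
{F1, F2, F3, F4}: Kent→F2 2·17=34, Galt→F1 3·17=51, Tring→F1 2·13=26, Ryde→F2 6·25=150. Service 261; fixed 94; total 355.
No other subset beats 308.

Open F1 and F2; minimum total cost 308.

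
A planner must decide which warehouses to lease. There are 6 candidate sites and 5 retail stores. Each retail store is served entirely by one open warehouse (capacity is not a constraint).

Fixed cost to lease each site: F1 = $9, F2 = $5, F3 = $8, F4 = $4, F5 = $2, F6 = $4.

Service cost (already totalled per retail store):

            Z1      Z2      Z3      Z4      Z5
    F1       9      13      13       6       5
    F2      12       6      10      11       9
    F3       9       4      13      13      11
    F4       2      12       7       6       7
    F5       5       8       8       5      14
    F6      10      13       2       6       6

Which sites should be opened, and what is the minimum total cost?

For any fixed open set, each retail store goes to its cheapest open site; total = fixed + service.
{F5, F6}: Z1→F5 5, Z2→F5 8, Z3→F6 2, Z4→F5 5, Z5→F6 6. Service 26; fixed 6; total 32.
{F4, F5, F6}: service 23 + fixed 10 = 33
{F2, F4, F6}: Z1→F4 2, Z2→F2 6, Z3→F6 2, Z4→F4 6, Z5→F6 6. Service 22; fixed 13; total 35.
{F1, F2, F3, F4, F5, F6}: Z1→F4 2, Z2→F3 4, Z3→F6 2, Z4→F5 5, Z5→F1 5. Service 18; fixed 32; total 50.
No other subset beats 32.

Open F5 and F6; minimum total cost 32.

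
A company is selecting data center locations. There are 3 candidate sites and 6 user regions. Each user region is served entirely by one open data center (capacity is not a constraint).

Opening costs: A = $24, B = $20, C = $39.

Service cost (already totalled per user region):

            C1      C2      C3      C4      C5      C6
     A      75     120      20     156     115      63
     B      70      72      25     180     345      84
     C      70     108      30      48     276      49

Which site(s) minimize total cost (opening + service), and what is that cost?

For any fixed open set, each user region goes to its cheapest open site; total = fixed + service.
{A, B, C}: C1→B 70, C2→B 72, C3→A 20, C4→C 48, C5→A 115, C6→C 49. Service 374; fixed 83; total 457.
{A, C}: service 410 + fixed 63 = 473
{A, B}: service 496 + fixed 44 = 540
{B}: service 776 + fixed 20 = 796
(All 7 nonempty subsets were checked; A, B and C is lowest.)

Open A, B and C; minimum total cost 457.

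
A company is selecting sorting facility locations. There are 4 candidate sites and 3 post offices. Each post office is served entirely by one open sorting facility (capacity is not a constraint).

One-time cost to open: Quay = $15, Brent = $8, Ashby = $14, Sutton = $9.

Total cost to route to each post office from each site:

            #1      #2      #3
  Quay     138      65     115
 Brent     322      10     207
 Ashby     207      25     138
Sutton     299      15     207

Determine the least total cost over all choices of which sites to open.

For any fixed open set, each post office goes to its cheapest open site; total = fixed + service.
{Quay, Brent}: #1→Quay 138, #2→Brent 10, #3→Quay 115. Service 263; fixed 23; total 286.
{Quay, Sutton}: #1→Quay 138, #2→Sutton 15, #3→Quay 115. Service 268; fixed 24; total 292.
{Quay, Brent, Sutton}: service 263 + fixed 32 = 295
{Quay, Brent, Ashby, Sutton}: #1→Quay 138, #2→Brent 10, #3→Quay 115. Service 263; fixed 46; total 309.
No other subset beats 286.

Minimum total cost: 286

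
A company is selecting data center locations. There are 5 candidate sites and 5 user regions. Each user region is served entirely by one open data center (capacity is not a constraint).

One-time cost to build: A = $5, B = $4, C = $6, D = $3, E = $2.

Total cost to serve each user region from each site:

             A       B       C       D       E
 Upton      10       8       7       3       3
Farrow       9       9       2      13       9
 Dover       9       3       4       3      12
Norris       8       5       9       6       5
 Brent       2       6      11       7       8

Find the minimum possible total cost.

Minimum total cost: 29

For any fixed open set, each user region goes to its cheapest open site; total = fixed + service.
{A, C, E}: Upton→E 3, Farrow→C 2, Dover→C 4, Norris→E 5, Brent→A 2. Service 16; fixed 13; total 29.
{A, C, D}: Upton→D 3, Farrow→C 2, Dover→D 3, Norris→D 6, Brent→A 2. Service 16; fixed 14; total 30.
{C, D}: Upton→D 3, Farrow→C 2, Dover→D 3, Norris→D 6, Brent→D 7. Service 21; fixed 9; total 30.
{A, B, C, D, E}: service 15 + fixed 20 = 35
No other subset beats 29.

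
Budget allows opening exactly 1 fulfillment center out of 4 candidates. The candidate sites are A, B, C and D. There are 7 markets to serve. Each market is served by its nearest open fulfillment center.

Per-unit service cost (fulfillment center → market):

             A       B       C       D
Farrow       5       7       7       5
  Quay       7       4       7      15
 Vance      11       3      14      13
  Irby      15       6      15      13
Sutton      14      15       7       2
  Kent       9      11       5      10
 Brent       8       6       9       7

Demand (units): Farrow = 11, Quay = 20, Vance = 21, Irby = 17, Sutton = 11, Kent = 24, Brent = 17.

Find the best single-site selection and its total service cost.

With exactly 1 open, each market uses its cheapest among the chosen.
{B}: Farrow→B 7·11=77, Quay→B 4·20=80, Vance→B 3·21=63, Irby→B 6·17=102, Sutton→B 15·11=165, Kent→B 11·24=264, Brent→B 6·17=102. Service cost 853.
{C}: service cost 1116
{A}: service cost 1187
Among all 4 size-1 choices, {B} is lowest.

Choose B only; total service cost 853.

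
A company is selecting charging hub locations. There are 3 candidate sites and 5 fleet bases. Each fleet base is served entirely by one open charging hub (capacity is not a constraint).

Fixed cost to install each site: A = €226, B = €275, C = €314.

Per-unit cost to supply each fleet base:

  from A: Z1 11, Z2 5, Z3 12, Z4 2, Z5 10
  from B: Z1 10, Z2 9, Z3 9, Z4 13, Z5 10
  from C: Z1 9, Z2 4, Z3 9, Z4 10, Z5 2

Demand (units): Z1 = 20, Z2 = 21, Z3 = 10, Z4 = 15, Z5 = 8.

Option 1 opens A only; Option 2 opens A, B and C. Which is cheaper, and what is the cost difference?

Option 1: {A}: Z1→A 11·20=220, Z2→A 5·21=105, Z3→A 12·10=120, Z4→A 2·15=30, Z5→A 10·8=80. Service 555; fixed 226; total 781.
Option 2: {A, B, C}: Z1→C 9·20=180, Z2→C 4·21=84, Z3→B 9·10=90, Z4→A 2·15=30, Z5→C 2·8=16. Service 400; fixed 815; total 1215.
Difference: |781 − 1215| = 434.

Option 1 is cheaper by 434.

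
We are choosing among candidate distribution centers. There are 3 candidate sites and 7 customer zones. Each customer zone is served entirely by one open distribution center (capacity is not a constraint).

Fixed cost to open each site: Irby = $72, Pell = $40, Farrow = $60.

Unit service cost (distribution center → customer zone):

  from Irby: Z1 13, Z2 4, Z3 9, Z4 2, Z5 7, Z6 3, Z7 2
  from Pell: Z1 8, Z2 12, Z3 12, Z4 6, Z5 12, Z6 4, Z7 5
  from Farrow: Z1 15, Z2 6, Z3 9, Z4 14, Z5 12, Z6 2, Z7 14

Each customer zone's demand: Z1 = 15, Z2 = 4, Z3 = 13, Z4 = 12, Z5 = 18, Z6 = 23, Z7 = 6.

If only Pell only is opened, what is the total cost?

Total cost: 774

Each customer zone is assigned to its cheapest site among the open ones.
{Pell}: Z1→Pell 8·15=120, Z2→Pell 12·4=48, Z3→Pell 12·13=156, Z4→Pell 6·12=72, Z5→Pell 12·18=216, Z6→Pell 4·23=92, Z7→Pell 5·6=30. Service 734; fixed 40; total 774.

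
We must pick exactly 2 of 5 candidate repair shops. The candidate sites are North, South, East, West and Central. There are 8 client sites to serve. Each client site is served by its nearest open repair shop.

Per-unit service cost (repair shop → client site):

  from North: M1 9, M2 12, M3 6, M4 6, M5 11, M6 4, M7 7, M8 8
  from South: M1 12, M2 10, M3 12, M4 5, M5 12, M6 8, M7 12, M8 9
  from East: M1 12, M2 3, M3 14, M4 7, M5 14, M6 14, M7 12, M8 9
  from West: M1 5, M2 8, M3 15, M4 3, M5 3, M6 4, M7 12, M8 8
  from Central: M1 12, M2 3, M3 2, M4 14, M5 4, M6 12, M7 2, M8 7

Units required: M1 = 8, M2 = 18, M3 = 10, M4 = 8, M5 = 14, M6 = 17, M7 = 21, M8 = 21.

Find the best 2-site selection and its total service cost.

Choose West and Central; total service cost 437.

With exactly 2 open, each client site uses its cheapest among the chosen.
{West, Central}: M1→West 5·8=40, M2→Central 3·18=54, M3→Central 2·10=20, M4→West 3·8=24, M5→West 3·14=42, M6→West 4·17=68, M7→Central 2·21=42, M8→Central 7·21=147. Service cost 437.
{North, Central}: service cost 507
{South, Central}: service cost 591
Among all 10 size-2 choices, {West, Central} is lowest.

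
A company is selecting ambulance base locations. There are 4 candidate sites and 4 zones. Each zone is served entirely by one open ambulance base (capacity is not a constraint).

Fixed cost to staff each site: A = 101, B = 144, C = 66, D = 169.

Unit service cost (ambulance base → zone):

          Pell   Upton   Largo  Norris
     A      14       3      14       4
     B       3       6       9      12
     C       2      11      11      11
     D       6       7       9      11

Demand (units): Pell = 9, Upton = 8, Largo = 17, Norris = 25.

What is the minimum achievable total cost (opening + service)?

For any fixed open set, each zone goes to its cheapest open site; total = fixed + service.
{A, C}: Pell→C 2·9=18, Upton→A 3·8=24, Largo→C 11·17=187, Norris→A 4·25=100. Service 329; fixed 167; total 496.
{A, B}: service 304 + fixed 245 = 549
{A}: Pell→A 14·9=126, Upton→A 3·8=24, Largo→A 14·17=238, Norris→A 4·25=100. Service 488; fixed 101; total 589.
{A, B, C, D}: service 295 + fixed 480 = 775
(All 15 nonempty subsets were checked; A and C is lowest.)

Minimum total cost: 496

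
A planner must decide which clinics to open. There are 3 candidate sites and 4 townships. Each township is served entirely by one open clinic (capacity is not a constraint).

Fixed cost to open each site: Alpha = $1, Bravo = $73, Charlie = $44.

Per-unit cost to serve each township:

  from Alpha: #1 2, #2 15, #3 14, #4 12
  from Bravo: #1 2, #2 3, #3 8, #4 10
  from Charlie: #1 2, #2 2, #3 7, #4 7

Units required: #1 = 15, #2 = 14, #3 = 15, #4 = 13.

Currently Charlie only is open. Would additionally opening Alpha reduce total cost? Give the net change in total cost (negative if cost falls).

Current service cost with {Charlie}: 254.
Adding Alpha: each township re-picks its cheapest; new service cost 254, saving 0.
Extra fixed cost: 1. Net change = 1 − 0 = 1.
(Totals: 298 → 299.)

No — net change +1 (cost rises by 1).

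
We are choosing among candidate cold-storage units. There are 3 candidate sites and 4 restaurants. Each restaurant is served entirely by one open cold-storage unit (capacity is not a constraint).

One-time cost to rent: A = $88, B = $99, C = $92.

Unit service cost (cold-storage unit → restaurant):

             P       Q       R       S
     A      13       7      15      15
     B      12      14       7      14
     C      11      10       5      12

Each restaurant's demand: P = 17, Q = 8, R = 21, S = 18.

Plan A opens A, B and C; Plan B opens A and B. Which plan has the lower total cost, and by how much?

Plan A: {A, B, C}: P→C 11·17=187, Q→A 7·8=56, R→C 5·21=105, S→C 12·18=216. Service 564; fixed 279; total 843.
Plan B: {A, B}: P→B 12·17=204, Q→A 7·8=56, R→B 7·21=147, S→B 14·18=252. Service 659; fixed 187; total 846.
Difference: |843 − 846| = 3.

Plan A is cheaper by 3.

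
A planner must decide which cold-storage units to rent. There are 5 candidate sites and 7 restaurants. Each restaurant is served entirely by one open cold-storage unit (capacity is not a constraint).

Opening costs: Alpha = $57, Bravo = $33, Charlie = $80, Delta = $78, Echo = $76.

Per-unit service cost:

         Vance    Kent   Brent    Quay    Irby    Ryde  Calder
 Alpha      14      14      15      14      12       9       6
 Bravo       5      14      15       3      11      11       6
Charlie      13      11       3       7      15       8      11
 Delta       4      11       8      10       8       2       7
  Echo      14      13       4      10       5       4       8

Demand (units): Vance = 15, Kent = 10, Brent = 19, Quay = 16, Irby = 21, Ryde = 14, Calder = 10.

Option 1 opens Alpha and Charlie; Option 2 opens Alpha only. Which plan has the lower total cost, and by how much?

Option 1: {Alpha, Charlie}: Vance→Charlie 13·15=195, Kent→Charlie 11·10=110, Brent→Charlie 3·19=57, Quay→Charlie 7·16=112, Irby→Alpha 12·21=252, Ryde→Charlie 8·14=112, Calder→Alpha 6·10=60. Service 898; fixed 137; total 1035.
Option 2: {Alpha}: Vance→Alpha 14·15=210, Kent→Alpha 14·10=140, Brent→Alpha 15·19=285, Quay→Alpha 14·16=224, Irby→Alpha 12·21=252, Ryde→Alpha 9·14=126, Calder→Alpha 6·10=60. Service 1297; fixed 57; total 1354.
Difference: |1035 − 1354| = 319.

Option 1 is cheaper by 319.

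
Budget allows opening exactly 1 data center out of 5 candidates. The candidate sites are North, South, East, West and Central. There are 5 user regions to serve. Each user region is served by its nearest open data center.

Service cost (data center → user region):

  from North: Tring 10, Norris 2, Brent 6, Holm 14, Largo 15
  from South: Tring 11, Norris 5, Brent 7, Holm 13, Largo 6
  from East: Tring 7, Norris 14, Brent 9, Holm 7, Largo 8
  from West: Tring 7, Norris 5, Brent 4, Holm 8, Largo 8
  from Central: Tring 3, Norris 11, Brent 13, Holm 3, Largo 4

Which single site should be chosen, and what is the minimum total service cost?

Choose West only; total service cost 32.

With exactly 1 open, each user region uses its cheapest among the chosen.
{West}: Tring→West 7, Norris→West 5, Brent→West 4, Holm→West 8, Largo→West 8. Service cost 32.
{Central}: service cost 34
{South}: service cost 42
Among all 5 size-1 choices, {West} is lowest.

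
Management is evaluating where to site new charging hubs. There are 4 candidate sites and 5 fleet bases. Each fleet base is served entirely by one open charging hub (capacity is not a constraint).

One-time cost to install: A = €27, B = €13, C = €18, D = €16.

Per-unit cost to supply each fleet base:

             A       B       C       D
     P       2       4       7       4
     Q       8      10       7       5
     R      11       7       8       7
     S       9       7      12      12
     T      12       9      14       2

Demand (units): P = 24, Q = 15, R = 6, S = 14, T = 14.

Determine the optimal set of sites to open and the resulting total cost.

For any fixed open set, each fleet base goes to its cheapest open site; total = fixed + service.
{A, B, D}: P→A 2·24=48, Q→D 5·15=75, R→B 7·6=42, S→B 7·14=98, T→D 2·14=28. Service 291; fixed 56; total 347.
{A, D}: service 319 + fixed 43 = 362
{A, B, C, D}: service 291 + fixed 74 = 365
{B}: service 512 + fixed 13 = 525
No other subset beats 347.

Open A, B and D; minimum total cost 347.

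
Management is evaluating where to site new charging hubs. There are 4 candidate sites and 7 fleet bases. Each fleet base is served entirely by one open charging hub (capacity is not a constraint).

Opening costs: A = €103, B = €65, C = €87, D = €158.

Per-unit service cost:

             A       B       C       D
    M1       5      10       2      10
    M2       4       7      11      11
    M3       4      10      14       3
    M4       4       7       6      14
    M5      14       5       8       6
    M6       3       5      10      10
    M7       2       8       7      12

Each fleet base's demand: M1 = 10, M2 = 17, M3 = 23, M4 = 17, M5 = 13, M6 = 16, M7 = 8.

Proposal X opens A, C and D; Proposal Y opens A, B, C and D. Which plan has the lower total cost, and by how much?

Proposal X: {A, C, D}: M1→C 2·10=20, M2→A 4·17=68, M3→D 3·23=69, M4→A 4·17=68, M5→D 6·13=78, M6→A 3·16=48, M7→A 2·8=16. Service 367; fixed 348; total 715.
Proposal Y: {A, B, C, D}: M1→C 2·10=20, M2→A 4·17=68, M3→D 3·23=69, M4→A 4·17=68, M5→B 5·13=65, M6→A 3·16=48, M7→A 2·8=16. Service 354; fixed 413; total 767.
Difference: |715 − 767| = 52.

Proposal X is cheaper by 52.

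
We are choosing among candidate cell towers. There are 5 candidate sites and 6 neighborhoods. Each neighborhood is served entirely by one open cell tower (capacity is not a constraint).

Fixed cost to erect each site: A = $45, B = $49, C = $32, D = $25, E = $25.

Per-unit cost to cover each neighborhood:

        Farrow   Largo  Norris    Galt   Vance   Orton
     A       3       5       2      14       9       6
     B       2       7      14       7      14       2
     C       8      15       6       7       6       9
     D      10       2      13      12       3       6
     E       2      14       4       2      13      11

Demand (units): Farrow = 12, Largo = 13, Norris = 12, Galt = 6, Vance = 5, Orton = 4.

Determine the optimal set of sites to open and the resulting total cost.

For any fixed open set, each neighborhood goes to its cheapest open site; total = fixed + service.
{D, E}: Farrow→E 2·12=24, Largo→D 2·13=26, Norris→E 4·12=48, Galt→E 2·6=12, Vance→D 3·5=15, Orton→D 6·4=24. Service 149; fixed 50; total 199.
{A, D, E}: service 125 + fixed 95 = 220
{C, D, E}: Farrow→E 2·12=24, Largo→D 2·13=26, Norris→E 4·12=48, Galt→E 2·6=12, Vance→D 3·5=15, Orton→D 6·4=24. Service 149; fixed 82; total 231.
{A, B, C, D, E}: service 109 + fixed 176 = 285
No other subset beats 199.

Open D and E; minimum total cost 199.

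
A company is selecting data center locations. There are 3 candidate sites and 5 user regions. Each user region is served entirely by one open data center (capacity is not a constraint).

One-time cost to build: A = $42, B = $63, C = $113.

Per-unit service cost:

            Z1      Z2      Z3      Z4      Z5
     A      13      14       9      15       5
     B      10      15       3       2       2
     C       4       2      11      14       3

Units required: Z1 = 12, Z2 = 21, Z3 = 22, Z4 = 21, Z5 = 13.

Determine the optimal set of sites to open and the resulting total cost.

For any fixed open set, each user region goes to its cheapest open site; total = fixed + service.
{B, C}: Z1→C 4·12=48, Z2→C 2·21=42, Z3→B 3·22=66, Z4→B 2·21=42, Z5→B 2·13=26. Service 224; fixed 176; total 400.
{A, B, C}: Z1→C 4·12=48, Z2→C 2·21=42, Z3→B 3·22=66, Z4→B 2·21=42, Z5→B 2·13=26. Service 224; fixed 218; total 442.
{B}: Z1→B 10·12=120, Z2→B 15·21=315, Z3→B 3·22=66, Z4→B 2·21=42, Z5→B 2·13=26. Service 569; fixed 63; total 632.
{A}: Z1→A 13·12=156, Z2→A 14·21=294, Z3→A 9·22=198, Z4→A 15·21=315, Z5→A 5·13=65. Service 1028; fixed 42; total 1070.
No other subset beats 400.

Open B and C; minimum total cost 400.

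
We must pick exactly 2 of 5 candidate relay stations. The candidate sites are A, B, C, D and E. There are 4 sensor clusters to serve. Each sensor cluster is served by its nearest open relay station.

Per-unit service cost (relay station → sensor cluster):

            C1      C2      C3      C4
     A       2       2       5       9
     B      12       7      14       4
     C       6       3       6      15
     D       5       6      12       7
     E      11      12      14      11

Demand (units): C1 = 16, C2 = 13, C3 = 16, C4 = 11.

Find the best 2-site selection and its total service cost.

With exactly 2 open, each sensor cluster uses its cheapest among the chosen.
{A, B}: C1→A 2·16=32, C2→A 2·13=26, C3→A 5·16=80, C4→B 4·11=44. Service cost 182.
{A, D}: service cost 215
{A, C}: service cost 237
Among all 10 size-2 choices, {A, B} is lowest.

Choose A and B; total service cost 182.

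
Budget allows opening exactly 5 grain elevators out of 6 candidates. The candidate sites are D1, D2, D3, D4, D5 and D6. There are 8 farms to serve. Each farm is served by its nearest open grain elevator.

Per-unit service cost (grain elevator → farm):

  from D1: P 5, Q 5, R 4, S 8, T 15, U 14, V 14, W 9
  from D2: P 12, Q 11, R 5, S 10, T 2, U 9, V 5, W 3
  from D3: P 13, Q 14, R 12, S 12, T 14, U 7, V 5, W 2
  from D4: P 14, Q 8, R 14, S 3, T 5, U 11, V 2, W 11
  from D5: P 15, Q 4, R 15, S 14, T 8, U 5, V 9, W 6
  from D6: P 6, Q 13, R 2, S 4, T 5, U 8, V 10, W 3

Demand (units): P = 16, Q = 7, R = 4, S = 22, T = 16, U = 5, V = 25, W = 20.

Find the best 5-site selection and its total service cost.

With exactly 5 open, each farm uses its cheapest among the chosen.
{D1, D2, D3, D4, D5}: P→D1 5·16=80, Q→D5 4·7=28, R→D1 4·4=16, S→D4 3·22=66, T→D2 2·16=32, U→D5 5·5=25, V→D4 2·25=50, W→D3 2·20=40. Service cost 337.
{D2, D3, D4, D5, D6}: service cost 345
{D1, D2, D3, D4, D6}: service cost 346
Among all 6 size-5 choices, {D1, D2, D3, D4, D5} is lowest.

Choose D1, D2, D3, D4 and D5; total service cost 337.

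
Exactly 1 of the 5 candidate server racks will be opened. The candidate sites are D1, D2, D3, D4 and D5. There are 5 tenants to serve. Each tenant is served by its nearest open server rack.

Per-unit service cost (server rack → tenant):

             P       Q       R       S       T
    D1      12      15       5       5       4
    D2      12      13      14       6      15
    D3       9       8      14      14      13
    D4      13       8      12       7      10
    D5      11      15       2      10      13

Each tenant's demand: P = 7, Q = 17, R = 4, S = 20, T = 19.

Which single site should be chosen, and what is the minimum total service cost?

With exactly 1 open, each tenant uses its cheapest among the chosen.
{D1}: P→D1 12·7=84, Q→D1 15·17=255, R→D1 5·4=20, S→D1 5·20=100, T→D1 4·19=76. Service cost 535.
{D4}: service cost 605
{D2}: service cost 766
Among all 5 size-1 choices, {D1} is lowest.

Choose D1 only; total service cost 535.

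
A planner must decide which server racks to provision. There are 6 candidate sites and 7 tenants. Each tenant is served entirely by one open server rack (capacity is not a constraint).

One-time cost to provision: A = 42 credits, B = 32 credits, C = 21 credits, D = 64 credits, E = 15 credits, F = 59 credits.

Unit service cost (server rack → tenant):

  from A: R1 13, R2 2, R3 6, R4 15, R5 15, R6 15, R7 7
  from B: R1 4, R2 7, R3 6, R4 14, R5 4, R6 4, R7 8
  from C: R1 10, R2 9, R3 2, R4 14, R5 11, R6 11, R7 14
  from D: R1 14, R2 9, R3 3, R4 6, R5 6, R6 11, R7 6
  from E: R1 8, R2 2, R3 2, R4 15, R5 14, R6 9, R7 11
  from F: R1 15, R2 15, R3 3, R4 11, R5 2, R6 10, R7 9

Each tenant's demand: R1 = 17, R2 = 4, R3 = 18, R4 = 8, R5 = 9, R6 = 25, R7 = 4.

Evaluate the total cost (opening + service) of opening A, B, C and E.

Each tenant is assigned to its cheapest site among the open ones.
{A, B, C, E}: R1→B 4·17=68, R2→A 2·4=8, R3→C 2·18=36, R4→B 14·8=112, R5→B 4·9=36, R6→B 4·25=100, R7→A 7·4=28. Service 388; fixed 110; total 498.

Total cost: 498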